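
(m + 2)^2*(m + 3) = m^3 + 7*m^2 + 16*m + 12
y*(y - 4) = y^2 - 4*y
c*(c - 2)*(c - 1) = c^3 - 3*c^2 + 2*c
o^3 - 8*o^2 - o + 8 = (o - 8)*(o - 1)*(o + 1)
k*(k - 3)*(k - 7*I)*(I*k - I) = I*k^4 + 7*k^3 - 4*I*k^3 - 28*k^2 + 3*I*k^2 + 21*k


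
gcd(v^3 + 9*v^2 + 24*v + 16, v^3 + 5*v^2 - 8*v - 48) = v^2 + 8*v + 16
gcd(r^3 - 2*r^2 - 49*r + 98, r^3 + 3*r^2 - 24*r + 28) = r^2 + 5*r - 14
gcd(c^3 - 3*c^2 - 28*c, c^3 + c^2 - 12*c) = c^2 + 4*c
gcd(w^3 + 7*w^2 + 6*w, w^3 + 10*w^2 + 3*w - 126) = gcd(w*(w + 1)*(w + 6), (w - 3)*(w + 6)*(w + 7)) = w + 6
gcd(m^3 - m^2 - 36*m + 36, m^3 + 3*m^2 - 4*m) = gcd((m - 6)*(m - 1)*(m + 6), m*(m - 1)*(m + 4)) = m - 1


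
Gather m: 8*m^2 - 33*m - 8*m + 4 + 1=8*m^2 - 41*m + 5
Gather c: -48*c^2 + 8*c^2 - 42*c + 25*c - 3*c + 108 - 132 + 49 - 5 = -40*c^2 - 20*c + 20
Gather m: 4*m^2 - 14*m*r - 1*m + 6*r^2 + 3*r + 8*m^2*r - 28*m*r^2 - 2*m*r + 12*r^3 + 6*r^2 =m^2*(8*r + 4) + m*(-28*r^2 - 16*r - 1) + 12*r^3 + 12*r^2 + 3*r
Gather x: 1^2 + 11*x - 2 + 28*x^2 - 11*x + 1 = 28*x^2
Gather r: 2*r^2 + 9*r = 2*r^2 + 9*r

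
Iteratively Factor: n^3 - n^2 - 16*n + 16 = (n - 4)*(n^2 + 3*n - 4) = (n - 4)*(n - 1)*(n + 4)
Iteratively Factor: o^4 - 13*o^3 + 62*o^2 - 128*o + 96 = (o - 4)*(o^3 - 9*o^2 + 26*o - 24) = (o - 4)*(o - 3)*(o^2 - 6*o + 8) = (o - 4)^2*(o - 3)*(o - 2)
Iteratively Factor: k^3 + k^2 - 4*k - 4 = (k + 2)*(k^2 - k - 2) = (k - 2)*(k + 2)*(k + 1)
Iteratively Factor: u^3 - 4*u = (u)*(u^2 - 4) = u*(u - 2)*(u + 2)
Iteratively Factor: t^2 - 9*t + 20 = (t - 4)*(t - 5)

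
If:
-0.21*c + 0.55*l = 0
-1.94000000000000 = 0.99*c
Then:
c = -1.96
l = -0.75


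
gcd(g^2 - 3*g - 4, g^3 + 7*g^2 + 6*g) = g + 1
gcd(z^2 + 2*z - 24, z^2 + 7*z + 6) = z + 6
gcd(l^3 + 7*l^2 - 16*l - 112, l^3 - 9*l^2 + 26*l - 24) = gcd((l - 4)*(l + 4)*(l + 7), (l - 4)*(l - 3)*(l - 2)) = l - 4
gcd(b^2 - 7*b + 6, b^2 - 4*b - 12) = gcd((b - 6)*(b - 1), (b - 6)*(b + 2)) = b - 6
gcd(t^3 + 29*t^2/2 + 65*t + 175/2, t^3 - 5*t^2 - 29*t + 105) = t + 5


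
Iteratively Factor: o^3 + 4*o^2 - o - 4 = (o - 1)*(o^2 + 5*o + 4) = (o - 1)*(o + 4)*(o + 1)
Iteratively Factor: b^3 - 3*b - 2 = (b - 2)*(b^2 + 2*b + 1) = (b - 2)*(b + 1)*(b + 1)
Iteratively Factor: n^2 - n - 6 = (n - 3)*(n + 2)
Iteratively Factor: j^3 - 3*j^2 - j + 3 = (j - 1)*(j^2 - 2*j - 3) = (j - 1)*(j + 1)*(j - 3)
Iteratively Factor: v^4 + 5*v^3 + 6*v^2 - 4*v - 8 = (v + 2)*(v^3 + 3*v^2 - 4) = (v - 1)*(v + 2)*(v^2 + 4*v + 4) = (v - 1)*(v + 2)^2*(v + 2)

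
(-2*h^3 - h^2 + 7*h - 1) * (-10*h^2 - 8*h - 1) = 20*h^5 + 26*h^4 - 60*h^3 - 45*h^2 + h + 1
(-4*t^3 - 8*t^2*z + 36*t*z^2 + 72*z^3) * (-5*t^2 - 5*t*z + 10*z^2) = 20*t^5 + 60*t^4*z - 180*t^3*z^2 - 620*t^2*z^3 + 720*z^5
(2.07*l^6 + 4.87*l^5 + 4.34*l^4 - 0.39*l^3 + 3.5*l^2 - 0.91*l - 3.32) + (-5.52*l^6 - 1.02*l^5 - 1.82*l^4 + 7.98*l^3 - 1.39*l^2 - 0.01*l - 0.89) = -3.45*l^6 + 3.85*l^5 + 2.52*l^4 + 7.59*l^3 + 2.11*l^2 - 0.92*l - 4.21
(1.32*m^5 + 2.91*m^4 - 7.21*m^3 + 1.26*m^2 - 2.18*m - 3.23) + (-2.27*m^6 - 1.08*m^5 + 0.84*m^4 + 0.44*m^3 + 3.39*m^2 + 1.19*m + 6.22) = -2.27*m^6 + 0.24*m^5 + 3.75*m^4 - 6.77*m^3 + 4.65*m^2 - 0.99*m + 2.99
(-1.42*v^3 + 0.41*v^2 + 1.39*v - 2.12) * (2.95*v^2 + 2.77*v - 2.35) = -4.189*v^5 - 2.7239*v^4 + 8.5732*v^3 - 3.3672*v^2 - 9.1389*v + 4.982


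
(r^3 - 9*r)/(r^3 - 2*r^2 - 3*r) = (r + 3)/(r + 1)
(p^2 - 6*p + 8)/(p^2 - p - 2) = (p - 4)/(p + 1)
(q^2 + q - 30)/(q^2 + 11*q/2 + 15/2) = 2*(q^2 + q - 30)/(2*q^2 + 11*q + 15)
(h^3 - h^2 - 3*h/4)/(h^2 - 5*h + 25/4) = h*(4*h^2 - 4*h - 3)/(4*h^2 - 20*h + 25)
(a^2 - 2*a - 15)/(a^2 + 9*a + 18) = (a - 5)/(a + 6)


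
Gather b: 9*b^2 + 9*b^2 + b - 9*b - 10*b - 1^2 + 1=18*b^2 - 18*b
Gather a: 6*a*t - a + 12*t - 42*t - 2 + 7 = a*(6*t - 1) - 30*t + 5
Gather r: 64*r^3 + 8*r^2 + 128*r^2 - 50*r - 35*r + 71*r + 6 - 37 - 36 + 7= 64*r^3 + 136*r^2 - 14*r - 60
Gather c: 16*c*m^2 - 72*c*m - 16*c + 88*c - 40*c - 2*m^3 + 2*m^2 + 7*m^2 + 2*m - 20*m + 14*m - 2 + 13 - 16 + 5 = c*(16*m^2 - 72*m + 32) - 2*m^3 + 9*m^2 - 4*m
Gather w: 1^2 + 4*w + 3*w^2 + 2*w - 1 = 3*w^2 + 6*w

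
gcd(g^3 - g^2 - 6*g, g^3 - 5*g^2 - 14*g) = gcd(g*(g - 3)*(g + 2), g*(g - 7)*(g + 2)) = g^2 + 2*g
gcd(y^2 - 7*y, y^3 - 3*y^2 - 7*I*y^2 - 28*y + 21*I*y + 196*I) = y - 7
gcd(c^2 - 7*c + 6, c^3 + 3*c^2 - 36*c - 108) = c - 6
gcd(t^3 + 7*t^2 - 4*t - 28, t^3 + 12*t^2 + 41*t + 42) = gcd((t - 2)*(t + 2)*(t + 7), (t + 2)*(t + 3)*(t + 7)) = t^2 + 9*t + 14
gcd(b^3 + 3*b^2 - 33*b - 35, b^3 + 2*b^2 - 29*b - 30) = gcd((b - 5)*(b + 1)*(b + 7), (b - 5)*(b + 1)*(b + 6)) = b^2 - 4*b - 5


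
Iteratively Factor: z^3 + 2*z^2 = (z)*(z^2 + 2*z) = z*(z + 2)*(z)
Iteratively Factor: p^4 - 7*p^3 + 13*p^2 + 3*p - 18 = (p + 1)*(p^3 - 8*p^2 + 21*p - 18) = (p - 2)*(p + 1)*(p^2 - 6*p + 9) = (p - 3)*(p - 2)*(p + 1)*(p - 3)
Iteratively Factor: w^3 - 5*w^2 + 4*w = (w - 1)*(w^2 - 4*w) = w*(w - 1)*(w - 4)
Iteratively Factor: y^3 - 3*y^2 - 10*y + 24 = (y + 3)*(y^2 - 6*y + 8) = (y - 4)*(y + 3)*(y - 2)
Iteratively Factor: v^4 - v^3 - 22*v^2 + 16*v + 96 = (v + 4)*(v^3 - 5*v^2 - 2*v + 24) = (v - 4)*(v + 4)*(v^2 - v - 6) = (v - 4)*(v - 3)*(v + 4)*(v + 2)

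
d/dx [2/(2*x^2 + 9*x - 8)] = 2*(-4*x - 9)/(2*x^2 + 9*x - 8)^2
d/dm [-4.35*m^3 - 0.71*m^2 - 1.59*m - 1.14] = -13.05*m^2 - 1.42*m - 1.59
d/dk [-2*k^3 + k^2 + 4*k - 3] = -6*k^2 + 2*k + 4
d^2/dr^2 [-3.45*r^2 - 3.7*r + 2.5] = -6.90000000000000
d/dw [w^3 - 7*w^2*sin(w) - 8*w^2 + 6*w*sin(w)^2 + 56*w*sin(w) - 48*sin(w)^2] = -7*w^2*cos(w) + 3*w^2 - 14*w*sin(w) + 6*w*sin(2*w) + 56*w*cos(w) - 16*w + 6*sin(w)^2 + 56*sin(w) - 48*sin(2*w)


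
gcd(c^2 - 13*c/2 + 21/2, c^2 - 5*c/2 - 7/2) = c - 7/2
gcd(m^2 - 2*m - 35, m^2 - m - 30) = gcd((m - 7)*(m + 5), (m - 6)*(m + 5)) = m + 5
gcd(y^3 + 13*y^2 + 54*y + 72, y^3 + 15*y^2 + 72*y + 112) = y + 4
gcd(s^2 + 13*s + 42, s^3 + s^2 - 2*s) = 1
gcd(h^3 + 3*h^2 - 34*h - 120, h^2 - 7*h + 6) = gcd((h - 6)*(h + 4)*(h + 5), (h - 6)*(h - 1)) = h - 6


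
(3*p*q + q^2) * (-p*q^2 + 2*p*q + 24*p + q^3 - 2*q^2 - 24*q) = -3*p^2*q^3 + 6*p^2*q^2 + 72*p^2*q + 2*p*q^4 - 4*p*q^3 - 48*p*q^2 + q^5 - 2*q^4 - 24*q^3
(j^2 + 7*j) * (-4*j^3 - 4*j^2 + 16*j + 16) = -4*j^5 - 32*j^4 - 12*j^3 + 128*j^2 + 112*j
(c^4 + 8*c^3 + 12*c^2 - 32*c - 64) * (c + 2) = c^5 + 10*c^4 + 28*c^3 - 8*c^2 - 128*c - 128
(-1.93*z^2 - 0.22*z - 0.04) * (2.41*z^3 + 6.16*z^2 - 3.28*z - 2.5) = -4.6513*z^5 - 12.419*z^4 + 4.8788*z^3 + 5.3002*z^2 + 0.6812*z + 0.1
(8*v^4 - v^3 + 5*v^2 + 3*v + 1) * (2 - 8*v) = -64*v^5 + 24*v^4 - 42*v^3 - 14*v^2 - 2*v + 2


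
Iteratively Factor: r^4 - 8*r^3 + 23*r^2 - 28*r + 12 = (r - 2)*(r^3 - 6*r^2 + 11*r - 6) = (r - 2)^2*(r^2 - 4*r + 3) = (r - 3)*(r - 2)^2*(r - 1)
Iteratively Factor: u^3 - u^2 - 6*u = (u - 3)*(u^2 + 2*u) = u*(u - 3)*(u + 2)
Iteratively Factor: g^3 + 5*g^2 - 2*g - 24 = (g + 4)*(g^2 + g - 6) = (g + 3)*(g + 4)*(g - 2)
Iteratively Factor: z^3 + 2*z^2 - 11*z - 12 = (z - 3)*(z^2 + 5*z + 4) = (z - 3)*(z + 4)*(z + 1)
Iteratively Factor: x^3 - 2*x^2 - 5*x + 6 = (x + 2)*(x^2 - 4*x + 3) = (x - 1)*(x + 2)*(x - 3)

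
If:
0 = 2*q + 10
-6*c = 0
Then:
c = 0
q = -5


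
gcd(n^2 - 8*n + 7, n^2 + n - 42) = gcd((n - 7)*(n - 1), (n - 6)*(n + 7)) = 1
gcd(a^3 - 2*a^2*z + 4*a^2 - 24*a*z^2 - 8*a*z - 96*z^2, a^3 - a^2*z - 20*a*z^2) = a + 4*z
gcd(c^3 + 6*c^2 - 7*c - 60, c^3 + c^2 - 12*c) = c^2 + c - 12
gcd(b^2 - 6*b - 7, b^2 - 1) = b + 1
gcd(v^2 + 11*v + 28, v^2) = 1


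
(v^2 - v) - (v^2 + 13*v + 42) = -14*v - 42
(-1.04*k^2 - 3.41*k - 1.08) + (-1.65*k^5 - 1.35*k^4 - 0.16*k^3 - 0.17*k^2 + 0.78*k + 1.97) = -1.65*k^5 - 1.35*k^4 - 0.16*k^3 - 1.21*k^2 - 2.63*k + 0.89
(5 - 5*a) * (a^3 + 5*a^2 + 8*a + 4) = -5*a^4 - 20*a^3 - 15*a^2 + 20*a + 20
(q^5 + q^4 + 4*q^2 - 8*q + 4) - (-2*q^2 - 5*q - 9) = q^5 + q^4 + 6*q^2 - 3*q + 13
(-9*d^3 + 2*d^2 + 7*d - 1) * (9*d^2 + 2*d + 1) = -81*d^5 + 58*d^3 + 7*d^2 + 5*d - 1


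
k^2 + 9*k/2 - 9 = (k - 3/2)*(k + 6)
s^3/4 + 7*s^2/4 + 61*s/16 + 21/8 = (s/4 + 1/2)*(s + 3/2)*(s + 7/2)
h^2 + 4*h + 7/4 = (h + 1/2)*(h + 7/2)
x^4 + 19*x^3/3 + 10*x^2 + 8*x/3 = x*(x + 1/3)*(x + 2)*(x + 4)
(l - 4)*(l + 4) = l^2 - 16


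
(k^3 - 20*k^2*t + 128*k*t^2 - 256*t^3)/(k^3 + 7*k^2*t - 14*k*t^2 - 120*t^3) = (k^2 - 16*k*t + 64*t^2)/(k^2 + 11*k*t + 30*t^2)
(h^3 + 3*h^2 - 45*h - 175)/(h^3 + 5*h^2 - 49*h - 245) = (h + 5)/(h + 7)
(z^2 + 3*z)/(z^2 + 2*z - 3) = z/(z - 1)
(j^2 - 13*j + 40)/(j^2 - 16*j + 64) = (j - 5)/(j - 8)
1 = 1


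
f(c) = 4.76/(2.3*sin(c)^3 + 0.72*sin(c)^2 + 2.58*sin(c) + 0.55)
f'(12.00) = -15.79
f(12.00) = -4.85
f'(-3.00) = 315.50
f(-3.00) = 24.56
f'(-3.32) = 13.14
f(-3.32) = 4.56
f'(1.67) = 0.14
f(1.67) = 0.78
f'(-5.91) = -6.18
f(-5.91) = 2.80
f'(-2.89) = 1766.58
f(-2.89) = -57.25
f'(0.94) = -1.24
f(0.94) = 1.10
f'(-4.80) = -0.12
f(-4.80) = 0.78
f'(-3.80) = 2.66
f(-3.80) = 1.63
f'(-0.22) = -1720100.27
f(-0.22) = -1798.31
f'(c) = 4.76*(-6.9*sin(c)^2*cos(c) - 1.44*sin(c)*cos(c) - 2.58*cos(c))/(2.3*sin(c)^3 + 0.72*sin(c)^2 + 2.58*sin(c) + 0.55)^2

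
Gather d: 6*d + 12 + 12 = 6*d + 24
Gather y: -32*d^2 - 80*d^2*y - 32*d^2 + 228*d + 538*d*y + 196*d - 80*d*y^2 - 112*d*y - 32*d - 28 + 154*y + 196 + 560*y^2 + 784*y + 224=-64*d^2 + 392*d + y^2*(560 - 80*d) + y*(-80*d^2 + 426*d + 938) + 392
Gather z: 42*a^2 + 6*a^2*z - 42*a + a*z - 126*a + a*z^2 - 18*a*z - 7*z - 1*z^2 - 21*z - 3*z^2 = 42*a^2 - 168*a + z^2*(a - 4) + z*(6*a^2 - 17*a - 28)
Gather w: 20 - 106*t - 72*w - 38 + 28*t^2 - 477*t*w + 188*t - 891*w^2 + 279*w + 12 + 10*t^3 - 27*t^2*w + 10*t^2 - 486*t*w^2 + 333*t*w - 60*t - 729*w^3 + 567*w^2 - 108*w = 10*t^3 + 38*t^2 + 22*t - 729*w^3 + w^2*(-486*t - 324) + w*(-27*t^2 - 144*t + 99) - 6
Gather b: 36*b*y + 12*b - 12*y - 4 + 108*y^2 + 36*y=b*(36*y + 12) + 108*y^2 + 24*y - 4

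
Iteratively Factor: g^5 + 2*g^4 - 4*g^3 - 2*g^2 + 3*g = (g - 1)*(g^4 + 3*g^3 - g^2 - 3*g) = (g - 1)*(g + 1)*(g^3 + 2*g^2 - 3*g) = (g - 1)*(g + 1)*(g + 3)*(g^2 - g) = (g - 1)^2*(g + 1)*(g + 3)*(g)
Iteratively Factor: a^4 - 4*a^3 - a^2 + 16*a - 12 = (a - 1)*(a^3 - 3*a^2 - 4*a + 12) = (a - 1)*(a + 2)*(a^2 - 5*a + 6) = (a - 3)*(a - 1)*(a + 2)*(a - 2)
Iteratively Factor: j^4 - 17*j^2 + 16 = (j - 1)*(j^3 + j^2 - 16*j - 16) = (j - 1)*(j + 4)*(j^2 - 3*j - 4) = (j - 4)*(j - 1)*(j + 4)*(j + 1)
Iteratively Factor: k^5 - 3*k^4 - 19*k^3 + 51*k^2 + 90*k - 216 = (k - 2)*(k^4 - k^3 - 21*k^2 + 9*k + 108) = (k - 2)*(k + 3)*(k^3 - 4*k^2 - 9*k + 36) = (k - 2)*(k + 3)^2*(k^2 - 7*k + 12) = (k - 4)*(k - 2)*(k + 3)^2*(k - 3)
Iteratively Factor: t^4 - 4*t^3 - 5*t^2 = (t - 5)*(t^3 + t^2) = t*(t - 5)*(t^2 + t) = t*(t - 5)*(t + 1)*(t)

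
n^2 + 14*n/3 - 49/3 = (n - 7/3)*(n + 7)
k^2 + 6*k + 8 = (k + 2)*(k + 4)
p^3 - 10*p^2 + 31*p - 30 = (p - 5)*(p - 3)*(p - 2)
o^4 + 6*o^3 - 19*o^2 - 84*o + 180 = (o - 3)*(o - 2)*(o + 5)*(o + 6)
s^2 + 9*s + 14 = (s + 2)*(s + 7)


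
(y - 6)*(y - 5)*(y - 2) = y^3 - 13*y^2 + 52*y - 60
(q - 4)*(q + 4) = q^2 - 16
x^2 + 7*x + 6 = (x + 1)*(x + 6)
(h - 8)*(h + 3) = h^2 - 5*h - 24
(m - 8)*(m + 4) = m^2 - 4*m - 32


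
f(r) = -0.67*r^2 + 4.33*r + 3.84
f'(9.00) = -7.73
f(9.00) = -11.46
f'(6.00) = -3.71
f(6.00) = 5.70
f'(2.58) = 0.87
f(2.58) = 10.55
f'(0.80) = 3.26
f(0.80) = 6.88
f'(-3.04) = 8.40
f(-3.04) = -15.52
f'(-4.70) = 10.63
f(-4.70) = -31.31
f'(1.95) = 1.72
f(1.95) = 9.74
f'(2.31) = 1.23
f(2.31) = 10.27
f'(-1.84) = 6.80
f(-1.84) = -6.40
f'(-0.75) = 5.34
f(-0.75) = 0.22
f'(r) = 4.33 - 1.34*r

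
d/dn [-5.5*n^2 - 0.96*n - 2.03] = -11.0*n - 0.96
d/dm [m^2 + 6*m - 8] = 2*m + 6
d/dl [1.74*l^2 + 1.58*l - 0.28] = 3.48*l + 1.58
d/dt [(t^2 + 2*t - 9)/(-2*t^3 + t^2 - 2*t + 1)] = 2*(t^4 + 4*t^3 - 29*t^2 + 10*t - 8)/(4*t^6 - 4*t^5 + 9*t^4 - 8*t^3 + 6*t^2 - 4*t + 1)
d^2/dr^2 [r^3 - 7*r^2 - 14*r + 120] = 6*r - 14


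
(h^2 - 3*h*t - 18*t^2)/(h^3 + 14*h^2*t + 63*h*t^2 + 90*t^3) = (h - 6*t)/(h^2 + 11*h*t + 30*t^2)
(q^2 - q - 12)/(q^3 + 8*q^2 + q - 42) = (q - 4)/(q^2 + 5*q - 14)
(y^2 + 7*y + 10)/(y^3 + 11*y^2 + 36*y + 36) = (y + 5)/(y^2 + 9*y + 18)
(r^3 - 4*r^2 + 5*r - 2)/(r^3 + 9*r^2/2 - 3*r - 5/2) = 2*(r^2 - 3*r + 2)/(2*r^2 + 11*r + 5)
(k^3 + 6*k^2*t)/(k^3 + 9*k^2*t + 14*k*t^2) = k*(k + 6*t)/(k^2 + 9*k*t + 14*t^2)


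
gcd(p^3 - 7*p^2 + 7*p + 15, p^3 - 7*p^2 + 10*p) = p - 5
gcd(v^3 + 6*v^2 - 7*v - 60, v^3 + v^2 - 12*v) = v^2 + v - 12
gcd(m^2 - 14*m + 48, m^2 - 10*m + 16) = m - 8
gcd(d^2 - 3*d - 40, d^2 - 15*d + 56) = d - 8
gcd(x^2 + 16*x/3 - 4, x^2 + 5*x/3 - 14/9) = x - 2/3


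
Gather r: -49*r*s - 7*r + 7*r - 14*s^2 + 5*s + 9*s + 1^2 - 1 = -49*r*s - 14*s^2 + 14*s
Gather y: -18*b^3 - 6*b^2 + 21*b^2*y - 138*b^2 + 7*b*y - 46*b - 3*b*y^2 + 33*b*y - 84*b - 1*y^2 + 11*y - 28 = -18*b^3 - 144*b^2 - 130*b + y^2*(-3*b - 1) + y*(21*b^2 + 40*b + 11) - 28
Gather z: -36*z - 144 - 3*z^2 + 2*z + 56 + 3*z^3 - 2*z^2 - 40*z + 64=3*z^3 - 5*z^2 - 74*z - 24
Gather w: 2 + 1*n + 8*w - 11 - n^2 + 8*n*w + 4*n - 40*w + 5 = -n^2 + 5*n + w*(8*n - 32) - 4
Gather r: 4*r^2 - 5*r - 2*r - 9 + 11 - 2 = 4*r^2 - 7*r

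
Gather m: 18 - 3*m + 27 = 45 - 3*m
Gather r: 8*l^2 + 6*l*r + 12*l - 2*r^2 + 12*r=8*l^2 + 12*l - 2*r^2 + r*(6*l + 12)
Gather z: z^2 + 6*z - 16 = z^2 + 6*z - 16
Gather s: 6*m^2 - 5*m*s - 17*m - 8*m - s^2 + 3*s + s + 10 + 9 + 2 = 6*m^2 - 25*m - s^2 + s*(4 - 5*m) + 21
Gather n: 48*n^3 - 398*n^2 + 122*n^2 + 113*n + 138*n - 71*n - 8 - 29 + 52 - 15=48*n^3 - 276*n^2 + 180*n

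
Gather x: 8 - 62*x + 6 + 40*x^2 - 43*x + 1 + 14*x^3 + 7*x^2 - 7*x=14*x^3 + 47*x^2 - 112*x + 15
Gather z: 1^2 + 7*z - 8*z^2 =-8*z^2 + 7*z + 1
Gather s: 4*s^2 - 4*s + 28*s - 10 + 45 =4*s^2 + 24*s + 35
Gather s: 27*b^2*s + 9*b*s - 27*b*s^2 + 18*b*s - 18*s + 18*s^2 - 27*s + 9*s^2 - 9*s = s^2*(27 - 27*b) + s*(27*b^2 + 27*b - 54)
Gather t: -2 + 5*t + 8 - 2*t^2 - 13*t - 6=-2*t^2 - 8*t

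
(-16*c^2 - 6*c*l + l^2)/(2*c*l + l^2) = (-8*c + l)/l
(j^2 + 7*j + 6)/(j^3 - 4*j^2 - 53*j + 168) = (j^2 + 7*j + 6)/(j^3 - 4*j^2 - 53*j + 168)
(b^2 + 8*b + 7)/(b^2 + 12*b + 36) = (b^2 + 8*b + 7)/(b^2 + 12*b + 36)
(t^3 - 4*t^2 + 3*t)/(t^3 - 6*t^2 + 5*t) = (t - 3)/(t - 5)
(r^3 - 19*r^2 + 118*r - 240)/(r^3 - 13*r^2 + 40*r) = (r - 6)/r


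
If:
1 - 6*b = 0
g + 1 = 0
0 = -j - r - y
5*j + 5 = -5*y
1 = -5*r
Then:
No Solution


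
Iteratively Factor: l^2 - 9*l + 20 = (l - 4)*(l - 5)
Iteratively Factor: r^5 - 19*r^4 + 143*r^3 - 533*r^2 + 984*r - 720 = (r - 4)*(r^4 - 15*r^3 + 83*r^2 - 201*r + 180) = (r - 4)^2*(r^3 - 11*r^2 + 39*r - 45) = (r - 4)^2*(r - 3)*(r^2 - 8*r + 15) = (r - 4)^2*(r - 3)^2*(r - 5)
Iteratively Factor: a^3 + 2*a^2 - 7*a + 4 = (a - 1)*(a^2 + 3*a - 4) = (a - 1)^2*(a + 4)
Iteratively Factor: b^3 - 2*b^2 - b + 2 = (b - 2)*(b^2 - 1) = (b - 2)*(b - 1)*(b + 1)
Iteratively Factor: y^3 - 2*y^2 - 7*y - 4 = (y + 1)*(y^2 - 3*y - 4) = (y + 1)^2*(y - 4)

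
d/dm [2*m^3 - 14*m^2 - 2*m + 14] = 6*m^2 - 28*m - 2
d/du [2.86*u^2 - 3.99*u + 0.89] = 5.72*u - 3.99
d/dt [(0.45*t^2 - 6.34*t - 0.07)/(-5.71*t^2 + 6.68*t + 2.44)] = (-33.1954*t^2 + 1.3966*t - 15.002)/(32.6041*t^4 - 76.2856*t^3 + 16.7576*t^2 + 32.5984*t + 5.9536)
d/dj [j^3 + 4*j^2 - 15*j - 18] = 3*j^2 + 8*j - 15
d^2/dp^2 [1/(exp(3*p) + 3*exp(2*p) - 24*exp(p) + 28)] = (9*exp(3*p) + 69*exp(2*p) + 228*exp(p) + 168)*exp(p)/(exp(7*p) + 13*exp(6*p) + 3*exp(5*p) - 361*exp(4*p) + 128*exp(3*p) + 3864*exp(2*p) - 8624*exp(p) + 5488)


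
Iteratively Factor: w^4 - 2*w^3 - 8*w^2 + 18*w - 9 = (w - 3)*(w^3 + w^2 - 5*w + 3) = (w - 3)*(w + 3)*(w^2 - 2*w + 1) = (w - 3)*(w - 1)*(w + 3)*(w - 1)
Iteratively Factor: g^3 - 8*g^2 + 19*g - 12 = (g - 3)*(g^2 - 5*g + 4) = (g - 3)*(g - 1)*(g - 4)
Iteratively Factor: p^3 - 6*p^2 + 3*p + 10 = (p - 5)*(p^2 - p - 2) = (p - 5)*(p + 1)*(p - 2)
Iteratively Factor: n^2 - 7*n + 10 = (n - 5)*(n - 2)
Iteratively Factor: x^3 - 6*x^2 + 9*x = (x - 3)*(x^2 - 3*x) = x*(x - 3)*(x - 3)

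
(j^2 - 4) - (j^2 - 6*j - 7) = 6*j + 3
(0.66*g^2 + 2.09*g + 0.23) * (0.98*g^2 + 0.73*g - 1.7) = 0.6468*g^4 + 2.53*g^3 + 0.6291*g^2 - 3.3851*g - 0.391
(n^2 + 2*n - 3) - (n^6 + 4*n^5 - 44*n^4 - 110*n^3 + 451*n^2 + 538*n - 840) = -n^6 - 4*n^5 + 44*n^4 + 110*n^3 - 450*n^2 - 536*n + 837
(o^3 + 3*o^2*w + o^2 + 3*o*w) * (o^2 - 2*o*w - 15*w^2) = o^5 + o^4*w + o^4 - 21*o^3*w^2 + o^3*w - 45*o^2*w^3 - 21*o^2*w^2 - 45*o*w^3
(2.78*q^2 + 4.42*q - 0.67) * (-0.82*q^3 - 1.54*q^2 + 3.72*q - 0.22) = -2.2796*q^5 - 7.9056*q^4 + 4.0842*q^3 + 16.8626*q^2 - 3.4648*q + 0.1474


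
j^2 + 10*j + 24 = (j + 4)*(j + 6)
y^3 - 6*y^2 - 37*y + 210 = (y - 7)*(y - 5)*(y + 6)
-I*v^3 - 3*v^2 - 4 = (v - 2*I)^2*(-I*v + 1)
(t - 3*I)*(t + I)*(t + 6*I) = t^3 + 4*I*t^2 + 15*t + 18*I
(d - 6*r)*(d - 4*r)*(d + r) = d^3 - 9*d^2*r + 14*d*r^2 + 24*r^3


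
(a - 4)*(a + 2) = a^2 - 2*a - 8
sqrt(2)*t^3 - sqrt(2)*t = t*(t - 1)*(sqrt(2)*t + sqrt(2))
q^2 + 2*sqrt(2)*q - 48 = (q - 4*sqrt(2))*(q + 6*sqrt(2))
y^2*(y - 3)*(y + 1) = y^4 - 2*y^3 - 3*y^2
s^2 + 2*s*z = s*(s + 2*z)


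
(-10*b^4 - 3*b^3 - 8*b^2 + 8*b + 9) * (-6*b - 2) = 60*b^5 + 38*b^4 + 54*b^3 - 32*b^2 - 70*b - 18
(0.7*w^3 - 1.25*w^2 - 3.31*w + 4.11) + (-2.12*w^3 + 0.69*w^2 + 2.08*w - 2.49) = -1.42*w^3 - 0.56*w^2 - 1.23*w + 1.62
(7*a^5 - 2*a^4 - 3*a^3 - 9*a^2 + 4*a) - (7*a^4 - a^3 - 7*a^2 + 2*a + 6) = 7*a^5 - 9*a^4 - 2*a^3 - 2*a^2 + 2*a - 6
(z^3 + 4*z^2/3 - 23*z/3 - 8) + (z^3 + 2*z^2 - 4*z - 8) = 2*z^3 + 10*z^2/3 - 35*z/3 - 16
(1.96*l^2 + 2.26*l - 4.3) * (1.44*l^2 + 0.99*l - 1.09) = 2.8224*l^4 + 5.1948*l^3 - 6.091*l^2 - 6.7204*l + 4.687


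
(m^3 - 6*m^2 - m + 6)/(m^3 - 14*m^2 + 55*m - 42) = (m + 1)/(m - 7)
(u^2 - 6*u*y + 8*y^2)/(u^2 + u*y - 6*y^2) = (u - 4*y)/(u + 3*y)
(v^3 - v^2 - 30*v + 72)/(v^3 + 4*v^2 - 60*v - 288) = (v^2 - 7*v + 12)/(v^2 - 2*v - 48)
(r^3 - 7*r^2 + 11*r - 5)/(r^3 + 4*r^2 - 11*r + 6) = (r - 5)/(r + 6)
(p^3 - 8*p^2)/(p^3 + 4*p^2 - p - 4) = p^2*(p - 8)/(p^3 + 4*p^2 - p - 4)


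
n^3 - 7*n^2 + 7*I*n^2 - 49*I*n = n*(n - 7)*(n + 7*I)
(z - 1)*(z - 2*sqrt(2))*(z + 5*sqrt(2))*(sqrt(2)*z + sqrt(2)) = sqrt(2)*z^4 + 6*z^3 - 21*sqrt(2)*z^2 - 6*z + 20*sqrt(2)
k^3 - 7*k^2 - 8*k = k*(k - 8)*(k + 1)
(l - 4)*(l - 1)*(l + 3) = l^3 - 2*l^2 - 11*l + 12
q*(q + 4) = q^2 + 4*q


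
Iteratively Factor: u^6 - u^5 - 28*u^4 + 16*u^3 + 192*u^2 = (u - 4)*(u^5 + 3*u^4 - 16*u^3 - 48*u^2) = (u - 4)*(u + 3)*(u^4 - 16*u^2) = (u - 4)^2*(u + 3)*(u^3 + 4*u^2) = u*(u - 4)^2*(u + 3)*(u^2 + 4*u) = u^2*(u - 4)^2*(u + 3)*(u + 4)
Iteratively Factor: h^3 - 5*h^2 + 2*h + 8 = (h - 4)*(h^2 - h - 2) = (h - 4)*(h - 2)*(h + 1)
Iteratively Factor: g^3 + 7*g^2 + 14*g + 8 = (g + 1)*(g^2 + 6*g + 8) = (g + 1)*(g + 2)*(g + 4)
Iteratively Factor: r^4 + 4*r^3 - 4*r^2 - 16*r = (r)*(r^3 + 4*r^2 - 4*r - 16) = r*(r + 2)*(r^2 + 2*r - 8) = r*(r + 2)*(r + 4)*(r - 2)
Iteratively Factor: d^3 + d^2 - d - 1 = (d + 1)*(d^2 - 1) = (d - 1)*(d + 1)*(d + 1)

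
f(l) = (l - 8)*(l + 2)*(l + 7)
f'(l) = (l - 8)*(l + 2) + (l - 8)*(l + 7) + (l + 2)*(l + 7)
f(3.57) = -260.82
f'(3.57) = -12.63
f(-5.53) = 70.21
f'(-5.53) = 22.68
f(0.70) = -151.77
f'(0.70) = -55.13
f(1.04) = -170.11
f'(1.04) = -52.68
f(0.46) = -138.37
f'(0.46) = -56.45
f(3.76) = -262.79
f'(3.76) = -8.07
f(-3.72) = 66.12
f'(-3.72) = -23.92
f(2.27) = -226.81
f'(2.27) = -38.00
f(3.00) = -250.00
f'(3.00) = -25.00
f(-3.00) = 44.00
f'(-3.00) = -37.00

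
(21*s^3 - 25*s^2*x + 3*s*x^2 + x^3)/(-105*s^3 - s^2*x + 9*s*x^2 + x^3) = (-s + x)/(5*s + x)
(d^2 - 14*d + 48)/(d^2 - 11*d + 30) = (d - 8)/(d - 5)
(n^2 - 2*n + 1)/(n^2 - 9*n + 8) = (n - 1)/(n - 8)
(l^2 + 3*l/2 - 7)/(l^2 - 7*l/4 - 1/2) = 2*(2*l + 7)/(4*l + 1)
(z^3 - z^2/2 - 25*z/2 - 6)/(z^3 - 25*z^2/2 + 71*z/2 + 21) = (z^2 - z - 12)/(z^2 - 13*z + 42)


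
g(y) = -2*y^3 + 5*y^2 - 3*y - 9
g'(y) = -6*y^2 + 10*y - 3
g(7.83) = -686.04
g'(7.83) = -292.55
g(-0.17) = -8.34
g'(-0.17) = -4.87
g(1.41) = -8.90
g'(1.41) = -0.83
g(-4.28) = 252.24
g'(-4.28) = -155.71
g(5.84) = -254.35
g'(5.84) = -149.23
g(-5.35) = 456.42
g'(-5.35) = -228.24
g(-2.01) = 33.47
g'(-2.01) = -47.34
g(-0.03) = -8.91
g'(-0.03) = -3.31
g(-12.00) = 4203.00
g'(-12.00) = -987.00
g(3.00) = -27.00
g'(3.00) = -27.00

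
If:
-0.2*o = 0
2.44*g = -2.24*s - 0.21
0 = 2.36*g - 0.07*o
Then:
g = 0.00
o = 0.00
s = -0.09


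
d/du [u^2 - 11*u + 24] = 2*u - 11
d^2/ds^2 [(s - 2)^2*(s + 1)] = 6*s - 6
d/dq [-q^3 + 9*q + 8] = 9 - 3*q^2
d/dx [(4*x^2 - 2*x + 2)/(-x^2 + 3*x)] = 2*(5*x^2 + 2*x - 3)/(x^2*(x^2 - 6*x + 9))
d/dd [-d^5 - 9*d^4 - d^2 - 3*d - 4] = -5*d^4 - 36*d^3 - 2*d - 3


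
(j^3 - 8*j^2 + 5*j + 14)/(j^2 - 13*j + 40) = (j^3 - 8*j^2 + 5*j + 14)/(j^2 - 13*j + 40)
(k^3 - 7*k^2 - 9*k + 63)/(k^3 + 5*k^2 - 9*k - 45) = (k - 7)/(k + 5)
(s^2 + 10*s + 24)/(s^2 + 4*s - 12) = (s + 4)/(s - 2)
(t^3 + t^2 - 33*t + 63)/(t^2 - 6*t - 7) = (-t^3 - t^2 + 33*t - 63)/(-t^2 + 6*t + 7)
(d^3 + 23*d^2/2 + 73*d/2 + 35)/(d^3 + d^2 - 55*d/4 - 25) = 2*(d^2 + 9*d + 14)/(2*d^2 - 3*d - 20)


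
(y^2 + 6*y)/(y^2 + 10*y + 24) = y/(y + 4)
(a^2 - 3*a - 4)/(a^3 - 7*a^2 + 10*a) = (a^2 - 3*a - 4)/(a*(a^2 - 7*a + 10))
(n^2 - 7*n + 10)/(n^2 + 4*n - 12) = (n - 5)/(n + 6)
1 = 1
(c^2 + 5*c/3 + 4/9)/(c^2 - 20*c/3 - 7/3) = (c + 4/3)/(c - 7)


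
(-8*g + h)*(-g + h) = 8*g^2 - 9*g*h + h^2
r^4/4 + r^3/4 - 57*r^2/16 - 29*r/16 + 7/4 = (r/4 + 1)*(r - 7/2)*(r - 1/2)*(r + 1)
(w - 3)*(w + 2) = w^2 - w - 6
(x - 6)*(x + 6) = x^2 - 36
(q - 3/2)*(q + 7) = q^2 + 11*q/2 - 21/2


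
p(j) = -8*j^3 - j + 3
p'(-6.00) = -865.00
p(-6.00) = 1737.00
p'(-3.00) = -217.00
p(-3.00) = 222.00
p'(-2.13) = -109.89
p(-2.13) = 82.44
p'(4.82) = -558.58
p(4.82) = -897.66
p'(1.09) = -29.51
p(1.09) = -8.45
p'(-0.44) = -5.65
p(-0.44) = 4.12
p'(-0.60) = -9.64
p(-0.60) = 5.33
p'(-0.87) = -19.17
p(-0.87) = 9.14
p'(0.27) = -2.75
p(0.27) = 2.57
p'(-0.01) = -1.00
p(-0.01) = 3.01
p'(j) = -24*j^2 - 1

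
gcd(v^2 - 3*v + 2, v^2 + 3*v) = 1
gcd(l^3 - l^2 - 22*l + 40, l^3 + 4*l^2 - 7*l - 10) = l^2 + 3*l - 10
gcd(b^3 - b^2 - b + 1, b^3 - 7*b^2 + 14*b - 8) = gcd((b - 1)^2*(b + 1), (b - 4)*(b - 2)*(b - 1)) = b - 1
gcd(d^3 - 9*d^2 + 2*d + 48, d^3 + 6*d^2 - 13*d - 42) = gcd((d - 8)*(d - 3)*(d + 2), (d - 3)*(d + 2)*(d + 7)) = d^2 - d - 6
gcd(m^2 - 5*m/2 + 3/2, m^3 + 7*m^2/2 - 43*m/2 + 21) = m - 3/2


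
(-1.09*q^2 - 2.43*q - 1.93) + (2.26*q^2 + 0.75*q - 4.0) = 1.17*q^2 - 1.68*q - 5.93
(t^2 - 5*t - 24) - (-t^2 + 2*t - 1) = 2*t^2 - 7*t - 23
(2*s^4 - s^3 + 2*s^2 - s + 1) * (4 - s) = -2*s^5 + 9*s^4 - 6*s^3 + 9*s^2 - 5*s + 4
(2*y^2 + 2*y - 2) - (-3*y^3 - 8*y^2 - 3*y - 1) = 3*y^3 + 10*y^2 + 5*y - 1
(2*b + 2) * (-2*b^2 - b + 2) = -4*b^3 - 6*b^2 + 2*b + 4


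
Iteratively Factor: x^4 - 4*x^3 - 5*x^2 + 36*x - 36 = (x - 2)*(x^3 - 2*x^2 - 9*x + 18) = (x - 2)*(x + 3)*(x^2 - 5*x + 6) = (x - 2)^2*(x + 3)*(x - 3)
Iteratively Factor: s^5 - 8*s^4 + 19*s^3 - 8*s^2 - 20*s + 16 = (s - 2)*(s^4 - 6*s^3 + 7*s^2 + 6*s - 8) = (s - 2)^2*(s^3 - 4*s^2 - s + 4) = (s - 2)^2*(s + 1)*(s^2 - 5*s + 4) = (s - 4)*(s - 2)^2*(s + 1)*(s - 1)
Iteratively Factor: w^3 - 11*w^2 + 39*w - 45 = (w - 3)*(w^2 - 8*w + 15) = (w - 3)^2*(w - 5)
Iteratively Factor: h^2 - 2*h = (h)*(h - 2)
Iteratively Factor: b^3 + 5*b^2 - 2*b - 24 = (b - 2)*(b^2 + 7*b + 12) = (b - 2)*(b + 3)*(b + 4)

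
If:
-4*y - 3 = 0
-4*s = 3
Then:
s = -3/4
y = -3/4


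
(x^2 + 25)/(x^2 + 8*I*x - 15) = (x - 5*I)/(x + 3*I)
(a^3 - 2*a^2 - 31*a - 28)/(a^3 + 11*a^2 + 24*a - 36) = (a^3 - 2*a^2 - 31*a - 28)/(a^3 + 11*a^2 + 24*a - 36)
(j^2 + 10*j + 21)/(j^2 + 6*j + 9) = (j + 7)/(j + 3)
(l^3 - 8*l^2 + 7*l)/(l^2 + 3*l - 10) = l*(l^2 - 8*l + 7)/(l^2 + 3*l - 10)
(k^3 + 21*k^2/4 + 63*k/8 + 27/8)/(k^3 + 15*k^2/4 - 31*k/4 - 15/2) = (2*k^2 + 9*k + 9)/(2*(k^2 + 3*k - 10))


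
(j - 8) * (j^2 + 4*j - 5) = j^3 - 4*j^2 - 37*j + 40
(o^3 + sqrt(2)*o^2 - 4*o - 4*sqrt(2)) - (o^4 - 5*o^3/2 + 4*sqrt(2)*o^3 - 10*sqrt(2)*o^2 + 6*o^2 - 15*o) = -o^4 - 4*sqrt(2)*o^3 + 7*o^3/2 - 6*o^2 + 11*sqrt(2)*o^2 + 11*o - 4*sqrt(2)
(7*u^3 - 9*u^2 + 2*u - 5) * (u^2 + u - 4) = 7*u^5 - 2*u^4 - 35*u^3 + 33*u^2 - 13*u + 20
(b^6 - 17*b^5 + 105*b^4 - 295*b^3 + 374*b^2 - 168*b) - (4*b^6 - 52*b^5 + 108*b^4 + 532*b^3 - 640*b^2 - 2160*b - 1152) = -3*b^6 + 35*b^5 - 3*b^4 - 827*b^3 + 1014*b^2 + 1992*b + 1152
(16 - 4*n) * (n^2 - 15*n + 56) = -4*n^3 + 76*n^2 - 464*n + 896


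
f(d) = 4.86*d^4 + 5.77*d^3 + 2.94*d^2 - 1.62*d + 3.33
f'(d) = 19.44*d^3 + 17.31*d^2 + 5.88*d - 1.62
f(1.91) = 115.85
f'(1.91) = 208.21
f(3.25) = 769.40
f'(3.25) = 867.67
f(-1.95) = 45.16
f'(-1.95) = -91.41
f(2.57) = 328.54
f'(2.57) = 457.81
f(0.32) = 3.35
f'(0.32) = 2.67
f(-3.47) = 507.89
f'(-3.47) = -625.84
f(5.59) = 5839.55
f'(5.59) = 3967.87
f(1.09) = 19.39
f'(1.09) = 50.53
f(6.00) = 7644.33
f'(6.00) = 4855.86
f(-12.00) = 91252.53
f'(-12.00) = -31171.86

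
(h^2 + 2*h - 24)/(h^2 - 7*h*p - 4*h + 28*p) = (-h - 6)/(-h + 7*p)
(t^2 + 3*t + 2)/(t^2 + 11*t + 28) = (t^2 + 3*t + 2)/(t^2 + 11*t + 28)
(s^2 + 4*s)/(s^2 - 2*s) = (s + 4)/(s - 2)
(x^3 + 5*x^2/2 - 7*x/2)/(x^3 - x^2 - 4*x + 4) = x*(2*x + 7)/(2*(x^2 - 4))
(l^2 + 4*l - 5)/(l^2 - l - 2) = (-l^2 - 4*l + 5)/(-l^2 + l + 2)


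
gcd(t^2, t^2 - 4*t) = t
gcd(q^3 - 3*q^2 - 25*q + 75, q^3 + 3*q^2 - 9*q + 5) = q + 5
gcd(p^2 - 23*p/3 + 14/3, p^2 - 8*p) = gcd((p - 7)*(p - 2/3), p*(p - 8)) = 1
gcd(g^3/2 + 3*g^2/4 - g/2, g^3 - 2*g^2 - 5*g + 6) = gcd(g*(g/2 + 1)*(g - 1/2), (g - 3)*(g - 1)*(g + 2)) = g + 2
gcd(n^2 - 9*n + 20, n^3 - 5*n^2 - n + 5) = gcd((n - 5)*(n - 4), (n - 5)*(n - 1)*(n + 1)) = n - 5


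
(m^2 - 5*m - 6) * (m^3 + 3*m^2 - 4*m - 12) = m^5 - 2*m^4 - 25*m^3 - 10*m^2 + 84*m + 72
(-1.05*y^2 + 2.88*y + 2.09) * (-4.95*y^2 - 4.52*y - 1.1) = 5.1975*y^4 - 9.51*y^3 - 22.2081*y^2 - 12.6148*y - 2.299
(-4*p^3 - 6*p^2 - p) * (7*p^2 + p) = -28*p^5 - 46*p^4 - 13*p^3 - p^2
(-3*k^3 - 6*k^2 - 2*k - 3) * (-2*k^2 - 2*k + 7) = 6*k^5 + 18*k^4 - 5*k^3 - 32*k^2 - 8*k - 21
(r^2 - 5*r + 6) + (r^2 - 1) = 2*r^2 - 5*r + 5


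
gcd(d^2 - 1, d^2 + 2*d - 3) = d - 1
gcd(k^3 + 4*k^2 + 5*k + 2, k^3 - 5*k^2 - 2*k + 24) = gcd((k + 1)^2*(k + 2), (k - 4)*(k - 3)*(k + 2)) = k + 2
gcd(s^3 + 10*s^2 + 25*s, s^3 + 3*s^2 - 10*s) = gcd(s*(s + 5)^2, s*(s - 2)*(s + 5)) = s^2 + 5*s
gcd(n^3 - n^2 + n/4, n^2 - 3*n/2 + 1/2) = n - 1/2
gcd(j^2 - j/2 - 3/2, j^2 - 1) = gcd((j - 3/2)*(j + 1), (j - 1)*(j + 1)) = j + 1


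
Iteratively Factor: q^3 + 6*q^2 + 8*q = (q + 4)*(q^2 + 2*q) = (q + 2)*(q + 4)*(q)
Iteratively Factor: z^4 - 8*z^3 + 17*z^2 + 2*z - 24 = (z - 2)*(z^3 - 6*z^2 + 5*z + 12) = (z - 3)*(z - 2)*(z^2 - 3*z - 4) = (z - 3)*(z - 2)*(z + 1)*(z - 4)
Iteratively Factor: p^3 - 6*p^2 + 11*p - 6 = (p - 3)*(p^2 - 3*p + 2) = (p - 3)*(p - 1)*(p - 2)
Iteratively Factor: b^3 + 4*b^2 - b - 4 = (b + 4)*(b^2 - 1) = (b + 1)*(b + 4)*(b - 1)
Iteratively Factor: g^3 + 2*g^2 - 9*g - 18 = (g - 3)*(g^2 + 5*g + 6) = (g - 3)*(g + 2)*(g + 3)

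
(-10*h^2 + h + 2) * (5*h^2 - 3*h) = -50*h^4 + 35*h^3 + 7*h^2 - 6*h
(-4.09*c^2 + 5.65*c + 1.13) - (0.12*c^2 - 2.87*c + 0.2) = -4.21*c^2 + 8.52*c + 0.93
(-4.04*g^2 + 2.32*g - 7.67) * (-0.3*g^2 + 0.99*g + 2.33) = 1.212*g^4 - 4.6956*g^3 - 4.8154*g^2 - 2.1877*g - 17.8711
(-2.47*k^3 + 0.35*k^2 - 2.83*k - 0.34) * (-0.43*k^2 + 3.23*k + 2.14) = 1.0621*k^5 - 8.1286*k^4 - 2.9384*k^3 - 8.2457*k^2 - 7.1544*k - 0.7276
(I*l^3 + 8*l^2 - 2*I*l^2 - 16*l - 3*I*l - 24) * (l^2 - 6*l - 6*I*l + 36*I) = I*l^5 + 14*l^4 - 8*I*l^4 - 112*l^3 - 39*I*l^3 + 126*l^2 + 402*I*l^2 + 252*l - 432*I*l - 864*I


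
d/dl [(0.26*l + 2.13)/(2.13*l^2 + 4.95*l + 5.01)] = (0.5538*l^2 + 1.287*l - (0.26*l + 2.13)*(4.26*l + 4.95) + 1.3026)/(2.13*l^2 + 4.95*l + 5.01)^2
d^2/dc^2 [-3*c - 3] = 0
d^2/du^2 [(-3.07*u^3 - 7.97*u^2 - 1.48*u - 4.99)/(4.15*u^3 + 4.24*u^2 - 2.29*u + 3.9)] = (-1.13686837721616e-13*u^7 - 166.487209999999*u^6 - 327.99027*u^5 - 1045.73775*u^4 + 234.274845999999*u^3 + 988.991586*u^2 + 641.955804*u - 156.189998)/(71.473375*u^9 + 219.0702*u^8 + 105.502545*u^7 + 35.959234*u^6 + 353.529333*u^5 + 54.660972*u^4 - 49.849129*u^3 + 254.82717*u^2 - 104.4927*u + 59.319)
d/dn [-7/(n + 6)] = 7/(n + 6)^2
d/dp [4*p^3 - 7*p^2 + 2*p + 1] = 12*p^2 - 14*p + 2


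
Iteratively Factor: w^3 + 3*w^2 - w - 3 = (w - 1)*(w^2 + 4*w + 3) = (w - 1)*(w + 3)*(w + 1)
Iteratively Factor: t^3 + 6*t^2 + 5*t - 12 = (t - 1)*(t^2 + 7*t + 12) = (t - 1)*(t + 4)*(t + 3)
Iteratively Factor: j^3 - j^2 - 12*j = (j)*(j^2 - j - 12) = j*(j + 3)*(j - 4)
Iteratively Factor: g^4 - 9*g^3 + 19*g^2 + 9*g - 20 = (g - 1)*(g^3 - 8*g^2 + 11*g + 20) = (g - 1)*(g + 1)*(g^2 - 9*g + 20) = (g - 4)*(g - 1)*(g + 1)*(g - 5)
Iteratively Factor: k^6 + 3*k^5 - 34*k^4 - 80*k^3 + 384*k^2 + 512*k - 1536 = (k - 3)*(k^5 + 6*k^4 - 16*k^3 - 128*k^2 + 512) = (k - 3)*(k + 4)*(k^4 + 2*k^3 - 24*k^2 - 32*k + 128) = (k - 3)*(k - 2)*(k + 4)*(k^3 + 4*k^2 - 16*k - 64) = (k - 3)*(k - 2)*(k + 4)^2*(k^2 - 16) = (k - 3)*(k - 2)*(k + 4)^3*(k - 4)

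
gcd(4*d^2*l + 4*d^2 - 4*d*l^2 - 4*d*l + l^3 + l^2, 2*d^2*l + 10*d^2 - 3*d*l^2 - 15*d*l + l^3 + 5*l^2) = 2*d - l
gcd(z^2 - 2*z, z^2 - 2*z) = z^2 - 2*z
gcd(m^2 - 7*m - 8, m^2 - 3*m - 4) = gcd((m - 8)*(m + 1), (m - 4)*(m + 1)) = m + 1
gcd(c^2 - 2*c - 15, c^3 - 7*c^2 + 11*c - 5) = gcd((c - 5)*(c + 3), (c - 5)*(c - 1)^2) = c - 5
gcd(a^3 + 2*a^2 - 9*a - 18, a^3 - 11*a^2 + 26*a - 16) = 1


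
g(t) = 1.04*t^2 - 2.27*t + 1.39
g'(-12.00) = -27.23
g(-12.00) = 178.39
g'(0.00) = -2.27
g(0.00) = 1.39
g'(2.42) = 2.76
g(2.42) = 1.99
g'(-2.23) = -6.91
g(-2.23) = 11.62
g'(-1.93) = -6.28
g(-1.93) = 9.64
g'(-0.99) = -4.33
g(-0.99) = 4.66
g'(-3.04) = -8.59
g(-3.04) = 17.90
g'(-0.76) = -3.85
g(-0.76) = 3.72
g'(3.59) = 5.20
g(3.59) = 6.64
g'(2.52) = 2.97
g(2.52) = 2.27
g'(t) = 2.08*t - 2.27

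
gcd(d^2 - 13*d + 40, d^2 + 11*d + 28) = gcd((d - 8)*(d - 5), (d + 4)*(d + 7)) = 1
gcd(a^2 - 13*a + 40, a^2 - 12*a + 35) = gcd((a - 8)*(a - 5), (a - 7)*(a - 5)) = a - 5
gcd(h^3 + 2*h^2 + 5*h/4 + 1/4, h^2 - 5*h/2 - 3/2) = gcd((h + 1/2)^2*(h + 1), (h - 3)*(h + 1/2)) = h + 1/2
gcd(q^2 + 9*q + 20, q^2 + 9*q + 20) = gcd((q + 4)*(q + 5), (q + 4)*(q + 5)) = q^2 + 9*q + 20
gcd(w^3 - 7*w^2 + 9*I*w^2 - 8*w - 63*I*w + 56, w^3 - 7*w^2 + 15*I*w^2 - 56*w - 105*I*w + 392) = w^2 + w*(-7 + 8*I) - 56*I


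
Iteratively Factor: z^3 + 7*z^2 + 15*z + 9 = (z + 3)*(z^2 + 4*z + 3) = (z + 3)^2*(z + 1)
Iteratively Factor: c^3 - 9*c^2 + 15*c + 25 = (c + 1)*(c^2 - 10*c + 25) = (c - 5)*(c + 1)*(c - 5)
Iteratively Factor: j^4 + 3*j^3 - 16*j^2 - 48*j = (j + 3)*(j^3 - 16*j) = (j - 4)*(j + 3)*(j^2 + 4*j) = j*(j - 4)*(j + 3)*(j + 4)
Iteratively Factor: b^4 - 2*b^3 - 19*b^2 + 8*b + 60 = (b + 3)*(b^3 - 5*b^2 - 4*b + 20) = (b - 5)*(b + 3)*(b^2 - 4) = (b - 5)*(b - 2)*(b + 3)*(b + 2)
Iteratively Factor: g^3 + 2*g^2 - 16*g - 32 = (g + 4)*(g^2 - 2*g - 8) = (g - 4)*(g + 4)*(g + 2)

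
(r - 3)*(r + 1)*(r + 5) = r^3 + 3*r^2 - 13*r - 15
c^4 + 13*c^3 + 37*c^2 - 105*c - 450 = (c - 3)*(c + 5)^2*(c + 6)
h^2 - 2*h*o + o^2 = (-h + o)^2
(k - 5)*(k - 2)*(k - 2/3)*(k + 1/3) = k^4 - 22*k^3/3 + 109*k^2/9 - 16*k/9 - 20/9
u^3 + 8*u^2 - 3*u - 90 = (u - 3)*(u + 5)*(u + 6)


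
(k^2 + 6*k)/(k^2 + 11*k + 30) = k/(k + 5)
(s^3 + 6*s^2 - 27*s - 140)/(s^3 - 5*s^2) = 1 + 11/s + 28/s^2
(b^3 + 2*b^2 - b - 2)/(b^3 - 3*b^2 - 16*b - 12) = (b - 1)/(b - 6)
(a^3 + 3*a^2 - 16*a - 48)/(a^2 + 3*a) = a - 16/a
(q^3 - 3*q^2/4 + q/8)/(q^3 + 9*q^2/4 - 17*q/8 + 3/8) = q/(q + 3)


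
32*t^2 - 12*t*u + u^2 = (-8*t + u)*(-4*t + u)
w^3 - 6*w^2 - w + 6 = (w - 6)*(w - 1)*(w + 1)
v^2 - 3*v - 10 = (v - 5)*(v + 2)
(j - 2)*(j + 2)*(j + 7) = j^3 + 7*j^2 - 4*j - 28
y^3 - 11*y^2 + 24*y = y*(y - 8)*(y - 3)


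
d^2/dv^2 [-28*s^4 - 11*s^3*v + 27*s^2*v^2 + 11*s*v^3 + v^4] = 54*s^2 + 66*s*v + 12*v^2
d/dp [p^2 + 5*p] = 2*p + 5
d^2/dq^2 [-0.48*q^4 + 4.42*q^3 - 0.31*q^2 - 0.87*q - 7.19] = -5.76*q^2 + 26.52*q - 0.62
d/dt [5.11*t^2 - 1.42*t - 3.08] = 10.22*t - 1.42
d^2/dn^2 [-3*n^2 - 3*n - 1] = -6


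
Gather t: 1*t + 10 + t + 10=2*t + 20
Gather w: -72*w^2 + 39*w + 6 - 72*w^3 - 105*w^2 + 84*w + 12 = -72*w^3 - 177*w^2 + 123*w + 18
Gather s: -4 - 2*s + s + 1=-s - 3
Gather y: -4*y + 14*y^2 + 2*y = 14*y^2 - 2*y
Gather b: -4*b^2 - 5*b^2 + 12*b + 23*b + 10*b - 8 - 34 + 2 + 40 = -9*b^2 + 45*b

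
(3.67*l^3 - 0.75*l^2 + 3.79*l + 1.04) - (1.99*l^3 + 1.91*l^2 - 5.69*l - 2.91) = 1.68*l^3 - 2.66*l^2 + 9.48*l + 3.95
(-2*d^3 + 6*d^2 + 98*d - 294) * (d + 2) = -2*d^4 + 2*d^3 + 110*d^2 - 98*d - 588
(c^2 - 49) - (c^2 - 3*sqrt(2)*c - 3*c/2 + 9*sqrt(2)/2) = 3*c/2 + 3*sqrt(2)*c - 49 - 9*sqrt(2)/2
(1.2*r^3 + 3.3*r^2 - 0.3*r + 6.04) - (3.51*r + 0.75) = 1.2*r^3 + 3.3*r^2 - 3.81*r + 5.29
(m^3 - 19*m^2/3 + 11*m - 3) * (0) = 0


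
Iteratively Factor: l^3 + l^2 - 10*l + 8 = (l + 4)*(l^2 - 3*l + 2) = (l - 2)*(l + 4)*(l - 1)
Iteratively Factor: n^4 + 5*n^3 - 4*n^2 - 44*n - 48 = (n + 2)*(n^3 + 3*n^2 - 10*n - 24) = (n - 3)*(n + 2)*(n^2 + 6*n + 8) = (n - 3)*(n + 2)*(n + 4)*(n + 2)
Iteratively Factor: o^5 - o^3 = (o)*(o^4 - o^2) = o*(o + 1)*(o^3 - o^2) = o*(o - 1)*(o + 1)*(o^2) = o^2*(o - 1)*(o + 1)*(o)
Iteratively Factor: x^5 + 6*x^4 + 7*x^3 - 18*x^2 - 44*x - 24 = (x + 3)*(x^4 + 3*x^3 - 2*x^2 - 12*x - 8) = (x + 2)*(x + 3)*(x^3 + x^2 - 4*x - 4) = (x + 2)^2*(x + 3)*(x^2 - x - 2) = (x - 2)*(x + 2)^2*(x + 3)*(x + 1)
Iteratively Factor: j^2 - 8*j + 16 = (j - 4)*(j - 4)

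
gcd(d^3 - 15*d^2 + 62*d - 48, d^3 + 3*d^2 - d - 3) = d - 1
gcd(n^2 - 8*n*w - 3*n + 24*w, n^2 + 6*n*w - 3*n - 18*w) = n - 3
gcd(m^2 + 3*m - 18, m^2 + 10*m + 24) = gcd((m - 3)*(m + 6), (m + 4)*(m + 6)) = m + 6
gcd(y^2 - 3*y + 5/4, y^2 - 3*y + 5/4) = y^2 - 3*y + 5/4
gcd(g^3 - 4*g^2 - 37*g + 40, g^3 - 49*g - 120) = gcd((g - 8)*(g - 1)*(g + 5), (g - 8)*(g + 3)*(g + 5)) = g^2 - 3*g - 40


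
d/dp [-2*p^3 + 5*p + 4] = 5 - 6*p^2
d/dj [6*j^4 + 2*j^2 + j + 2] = 24*j^3 + 4*j + 1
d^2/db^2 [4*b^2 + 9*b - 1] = 8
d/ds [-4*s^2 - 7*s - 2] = -8*s - 7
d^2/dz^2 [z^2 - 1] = 2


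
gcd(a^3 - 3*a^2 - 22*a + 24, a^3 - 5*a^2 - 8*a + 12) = a^2 - 7*a + 6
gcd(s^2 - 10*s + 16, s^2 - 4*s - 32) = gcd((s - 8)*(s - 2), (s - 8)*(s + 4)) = s - 8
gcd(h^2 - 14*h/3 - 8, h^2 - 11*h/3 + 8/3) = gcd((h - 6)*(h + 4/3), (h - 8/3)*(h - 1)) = 1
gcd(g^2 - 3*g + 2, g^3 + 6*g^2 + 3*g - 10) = g - 1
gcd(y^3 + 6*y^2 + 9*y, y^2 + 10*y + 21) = y + 3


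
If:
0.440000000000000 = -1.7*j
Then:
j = -0.26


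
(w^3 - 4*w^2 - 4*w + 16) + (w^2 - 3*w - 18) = w^3 - 3*w^2 - 7*w - 2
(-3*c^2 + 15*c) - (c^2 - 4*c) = -4*c^2 + 19*c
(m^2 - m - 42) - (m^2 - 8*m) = 7*m - 42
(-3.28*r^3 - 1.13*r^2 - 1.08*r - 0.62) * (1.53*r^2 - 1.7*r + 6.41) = -5.0184*r^5 + 3.8471*r^4 - 20.7562*r^3 - 6.3559*r^2 - 5.8688*r - 3.9742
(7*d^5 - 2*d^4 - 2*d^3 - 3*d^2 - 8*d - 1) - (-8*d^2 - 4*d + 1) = 7*d^5 - 2*d^4 - 2*d^3 + 5*d^2 - 4*d - 2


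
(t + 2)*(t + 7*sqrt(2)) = t^2 + 2*t + 7*sqrt(2)*t + 14*sqrt(2)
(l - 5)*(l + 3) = l^2 - 2*l - 15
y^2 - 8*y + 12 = (y - 6)*(y - 2)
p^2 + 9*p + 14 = (p + 2)*(p + 7)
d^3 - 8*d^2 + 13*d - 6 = (d - 6)*(d - 1)^2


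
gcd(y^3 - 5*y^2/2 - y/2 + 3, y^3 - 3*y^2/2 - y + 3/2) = y^2 - y/2 - 3/2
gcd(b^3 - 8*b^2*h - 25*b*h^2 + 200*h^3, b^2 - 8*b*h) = b - 8*h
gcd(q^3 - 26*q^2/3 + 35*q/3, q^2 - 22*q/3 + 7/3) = q - 7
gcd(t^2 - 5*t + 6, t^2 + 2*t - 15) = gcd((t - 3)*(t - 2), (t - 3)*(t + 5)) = t - 3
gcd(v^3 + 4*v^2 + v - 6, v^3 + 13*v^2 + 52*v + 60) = v + 2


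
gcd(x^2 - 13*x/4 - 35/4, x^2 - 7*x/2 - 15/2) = x - 5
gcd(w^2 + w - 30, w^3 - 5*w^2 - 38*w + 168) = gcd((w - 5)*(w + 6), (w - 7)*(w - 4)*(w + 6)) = w + 6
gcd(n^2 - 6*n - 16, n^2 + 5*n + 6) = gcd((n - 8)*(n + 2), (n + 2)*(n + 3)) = n + 2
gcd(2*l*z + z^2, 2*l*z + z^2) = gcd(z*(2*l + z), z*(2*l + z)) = 2*l*z + z^2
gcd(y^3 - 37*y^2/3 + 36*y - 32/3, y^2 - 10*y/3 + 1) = y - 1/3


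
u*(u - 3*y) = u^2 - 3*u*y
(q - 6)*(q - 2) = q^2 - 8*q + 12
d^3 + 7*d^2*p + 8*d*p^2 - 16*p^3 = (d - p)*(d + 4*p)^2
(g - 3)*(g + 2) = g^2 - g - 6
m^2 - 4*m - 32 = (m - 8)*(m + 4)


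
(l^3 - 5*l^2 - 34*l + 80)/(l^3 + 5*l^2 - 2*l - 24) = (l^2 - 3*l - 40)/(l^2 + 7*l + 12)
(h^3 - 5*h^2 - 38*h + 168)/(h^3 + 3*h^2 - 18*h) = (h^2 - 11*h + 28)/(h*(h - 3))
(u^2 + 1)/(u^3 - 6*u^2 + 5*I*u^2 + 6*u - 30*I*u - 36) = (u + I)/(u^2 + 6*u*(-1 + I) - 36*I)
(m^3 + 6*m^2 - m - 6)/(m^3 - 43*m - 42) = (m - 1)/(m - 7)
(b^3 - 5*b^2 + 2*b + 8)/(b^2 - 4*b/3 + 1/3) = 3*(b^3 - 5*b^2 + 2*b + 8)/(3*b^2 - 4*b + 1)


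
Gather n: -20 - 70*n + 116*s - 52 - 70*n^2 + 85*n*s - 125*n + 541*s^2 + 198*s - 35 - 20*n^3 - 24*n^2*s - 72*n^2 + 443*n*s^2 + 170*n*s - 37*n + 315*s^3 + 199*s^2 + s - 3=-20*n^3 + n^2*(-24*s - 142) + n*(443*s^2 + 255*s - 232) + 315*s^3 + 740*s^2 + 315*s - 110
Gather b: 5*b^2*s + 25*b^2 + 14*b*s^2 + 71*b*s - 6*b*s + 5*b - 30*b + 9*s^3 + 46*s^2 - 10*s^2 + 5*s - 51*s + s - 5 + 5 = b^2*(5*s + 25) + b*(14*s^2 + 65*s - 25) + 9*s^3 + 36*s^2 - 45*s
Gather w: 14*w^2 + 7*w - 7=14*w^2 + 7*w - 7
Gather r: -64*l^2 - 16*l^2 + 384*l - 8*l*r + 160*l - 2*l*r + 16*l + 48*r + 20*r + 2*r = -80*l^2 + 560*l + r*(70 - 10*l)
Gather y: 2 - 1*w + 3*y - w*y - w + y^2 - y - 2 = -2*w + y^2 + y*(2 - w)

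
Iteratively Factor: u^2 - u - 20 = (u + 4)*(u - 5)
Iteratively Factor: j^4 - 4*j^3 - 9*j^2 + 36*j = (j - 4)*(j^3 - 9*j) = j*(j - 4)*(j^2 - 9) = j*(j - 4)*(j + 3)*(j - 3)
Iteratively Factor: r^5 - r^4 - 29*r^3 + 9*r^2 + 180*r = (r + 4)*(r^4 - 5*r^3 - 9*r^2 + 45*r) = (r - 3)*(r + 4)*(r^3 - 2*r^2 - 15*r) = (r - 3)*(r + 3)*(r + 4)*(r^2 - 5*r) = r*(r - 3)*(r + 3)*(r + 4)*(r - 5)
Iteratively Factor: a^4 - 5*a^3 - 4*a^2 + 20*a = (a - 5)*(a^3 - 4*a) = (a - 5)*(a - 2)*(a^2 + 2*a) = a*(a - 5)*(a - 2)*(a + 2)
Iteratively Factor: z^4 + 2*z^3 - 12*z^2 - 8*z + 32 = (z + 2)*(z^3 - 12*z + 16) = (z - 2)*(z + 2)*(z^2 + 2*z - 8) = (z - 2)*(z + 2)*(z + 4)*(z - 2)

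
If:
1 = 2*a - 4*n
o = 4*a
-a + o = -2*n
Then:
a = 1/8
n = -3/16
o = 1/2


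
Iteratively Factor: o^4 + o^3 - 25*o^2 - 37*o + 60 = (o + 3)*(o^3 - 2*o^2 - 19*o + 20) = (o - 5)*(o + 3)*(o^2 + 3*o - 4) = (o - 5)*(o - 1)*(o + 3)*(o + 4)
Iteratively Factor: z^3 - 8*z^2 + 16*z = (z - 4)*(z^2 - 4*z) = z*(z - 4)*(z - 4)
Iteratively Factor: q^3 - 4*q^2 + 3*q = (q)*(q^2 - 4*q + 3) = q*(q - 1)*(q - 3)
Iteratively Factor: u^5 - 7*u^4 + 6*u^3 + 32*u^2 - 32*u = (u - 4)*(u^4 - 3*u^3 - 6*u^2 + 8*u) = u*(u - 4)*(u^3 - 3*u^2 - 6*u + 8) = u*(u - 4)^2*(u^2 + u - 2) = u*(u - 4)^2*(u - 1)*(u + 2)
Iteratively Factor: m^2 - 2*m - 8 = (m - 4)*(m + 2)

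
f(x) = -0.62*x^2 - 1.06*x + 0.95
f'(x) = -1.24*x - 1.06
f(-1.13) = 1.36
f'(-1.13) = 0.34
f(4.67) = -17.52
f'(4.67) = -6.85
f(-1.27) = 1.30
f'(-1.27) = 0.51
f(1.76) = -2.84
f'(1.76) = -3.24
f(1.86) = -3.17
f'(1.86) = -3.37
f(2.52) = -5.66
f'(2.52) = -4.18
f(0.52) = 0.23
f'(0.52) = -1.70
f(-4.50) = -6.84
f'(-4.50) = 4.52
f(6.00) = -27.73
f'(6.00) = -8.50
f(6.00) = -27.73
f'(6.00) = -8.50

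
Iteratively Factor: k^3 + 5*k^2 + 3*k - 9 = (k - 1)*(k^2 + 6*k + 9) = (k - 1)*(k + 3)*(k + 3)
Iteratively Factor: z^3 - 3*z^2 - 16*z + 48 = (z + 4)*(z^2 - 7*z + 12) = (z - 4)*(z + 4)*(z - 3)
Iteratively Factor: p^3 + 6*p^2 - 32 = (p + 4)*(p^2 + 2*p - 8) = (p - 2)*(p + 4)*(p + 4)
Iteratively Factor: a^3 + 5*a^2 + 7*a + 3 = (a + 3)*(a^2 + 2*a + 1) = (a + 1)*(a + 3)*(a + 1)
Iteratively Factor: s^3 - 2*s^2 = (s)*(s^2 - 2*s) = s^2*(s - 2)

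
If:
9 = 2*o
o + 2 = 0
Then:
No Solution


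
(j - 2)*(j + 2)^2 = j^3 + 2*j^2 - 4*j - 8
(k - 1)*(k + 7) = k^2 + 6*k - 7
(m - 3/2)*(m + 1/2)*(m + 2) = m^3 + m^2 - 11*m/4 - 3/2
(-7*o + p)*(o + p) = -7*o^2 - 6*o*p + p^2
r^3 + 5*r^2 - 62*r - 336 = (r - 8)*(r + 6)*(r + 7)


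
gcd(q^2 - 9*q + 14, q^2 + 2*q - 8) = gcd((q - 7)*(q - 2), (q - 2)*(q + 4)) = q - 2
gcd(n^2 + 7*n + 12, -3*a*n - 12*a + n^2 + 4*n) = n + 4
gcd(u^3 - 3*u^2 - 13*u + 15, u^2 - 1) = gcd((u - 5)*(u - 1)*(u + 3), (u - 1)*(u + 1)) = u - 1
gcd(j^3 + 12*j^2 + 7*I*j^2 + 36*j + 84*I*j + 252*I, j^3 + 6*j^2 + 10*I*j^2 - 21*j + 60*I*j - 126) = j^2 + j*(6 + 7*I) + 42*I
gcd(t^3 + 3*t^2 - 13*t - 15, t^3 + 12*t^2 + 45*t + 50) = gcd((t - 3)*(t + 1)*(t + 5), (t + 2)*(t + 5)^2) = t + 5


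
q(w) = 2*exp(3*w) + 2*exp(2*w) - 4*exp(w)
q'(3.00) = 50151.88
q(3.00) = 16932.68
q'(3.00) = 50151.88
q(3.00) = 16932.68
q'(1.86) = 1729.79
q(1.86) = 586.98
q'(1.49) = 585.14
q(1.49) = 196.34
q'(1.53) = 657.80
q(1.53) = 221.17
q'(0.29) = 16.12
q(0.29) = 3.00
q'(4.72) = 8517493.40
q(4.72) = 2847253.16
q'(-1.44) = -0.64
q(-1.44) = -0.81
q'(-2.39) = -0.33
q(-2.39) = -0.35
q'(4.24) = 2025205.26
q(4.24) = 678094.97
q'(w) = 6*exp(3*w) + 4*exp(2*w) - 4*exp(w)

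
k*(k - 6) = k^2 - 6*k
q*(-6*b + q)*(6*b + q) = -36*b^2*q + q^3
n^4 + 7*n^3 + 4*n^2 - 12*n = n*(n - 1)*(n + 2)*(n + 6)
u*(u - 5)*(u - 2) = u^3 - 7*u^2 + 10*u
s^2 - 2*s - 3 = (s - 3)*(s + 1)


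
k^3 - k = k*(k - 1)*(k + 1)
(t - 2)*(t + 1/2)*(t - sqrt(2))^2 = t^4 - 2*sqrt(2)*t^3 - 3*t^3/2 + t^2 + 3*sqrt(2)*t^2 - 3*t + 2*sqrt(2)*t - 2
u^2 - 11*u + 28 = (u - 7)*(u - 4)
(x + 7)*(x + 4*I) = x^2 + 7*x + 4*I*x + 28*I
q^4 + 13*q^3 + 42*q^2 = q^2*(q + 6)*(q + 7)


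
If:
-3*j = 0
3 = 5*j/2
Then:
No Solution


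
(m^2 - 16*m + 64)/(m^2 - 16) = (m^2 - 16*m + 64)/(m^2 - 16)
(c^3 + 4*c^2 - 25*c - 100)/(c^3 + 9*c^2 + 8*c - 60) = (c^2 - c - 20)/(c^2 + 4*c - 12)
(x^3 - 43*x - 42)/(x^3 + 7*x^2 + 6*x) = (x - 7)/x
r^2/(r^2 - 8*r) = r/(r - 8)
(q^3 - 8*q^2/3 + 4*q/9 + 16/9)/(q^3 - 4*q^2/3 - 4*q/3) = (q - 4/3)/q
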